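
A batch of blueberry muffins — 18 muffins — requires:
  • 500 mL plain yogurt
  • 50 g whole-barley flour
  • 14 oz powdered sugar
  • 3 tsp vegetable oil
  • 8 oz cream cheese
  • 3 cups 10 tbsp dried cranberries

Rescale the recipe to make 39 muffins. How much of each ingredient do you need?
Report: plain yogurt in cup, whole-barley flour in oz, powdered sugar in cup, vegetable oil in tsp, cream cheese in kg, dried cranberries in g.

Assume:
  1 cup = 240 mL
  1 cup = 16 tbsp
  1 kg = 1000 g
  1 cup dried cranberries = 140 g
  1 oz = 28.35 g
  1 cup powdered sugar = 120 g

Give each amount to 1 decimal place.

Scaling factor: 39/18 = 13/6.
plain yogurt: 500 mL × 13/6 ÷ 240 mL/cup ≈ 4.5 cup
whole-barley flour: 50 g × 13/6 ÷ 28.35 g/oz ≈ 3.8 oz
powdered sugar: 14 oz × 13/6 × 28.35 g/oz ÷ 120 g/cup ≈ 7.2 cup
vegetable oil: 3 tsp × 13/6 = 6.5 tsp
cream cheese: 8 oz × 13/6 × 28.35 g/oz ÷ 1000 g/kg ≈ 0.5 kg
dried cranberries: (3 cup + 10 tbsp = 3.625 cup) × 13/6 × 140 g/cup ≈ 1099.6 g

plain yogurt: 4.5 cup; whole-barley flour: 3.8 oz; powdered sugar: 7.2 cup; vegetable oil: 6.5 tsp; cream cheese: 0.5 kg; dried cranberries: 1099.6 g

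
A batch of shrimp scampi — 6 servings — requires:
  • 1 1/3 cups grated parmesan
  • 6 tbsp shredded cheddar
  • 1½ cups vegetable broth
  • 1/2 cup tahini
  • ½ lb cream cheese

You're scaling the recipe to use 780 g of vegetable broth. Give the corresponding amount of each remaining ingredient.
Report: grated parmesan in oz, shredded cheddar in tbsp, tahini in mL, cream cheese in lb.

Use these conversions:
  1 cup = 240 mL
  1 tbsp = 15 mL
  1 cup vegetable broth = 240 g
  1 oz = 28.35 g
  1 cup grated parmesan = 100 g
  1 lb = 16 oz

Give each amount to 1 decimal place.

The original recipe has 360 g of vegetable broth, so the scaling factor is 780 ÷ 360 = 13/6.
grated parmesan: 4/3 cup × 13/6 × 100 g/cup ÷ 28.35 g/oz ≈ 10.2 oz
shredded cheddar: 6 tbsp × 13/6 = 13.0 tbsp
tahini: 0.5 cup × 13/6 × 240 mL/cup = 260.0 mL
cream cheese: 0.5 lb × 13/6 ≈ 1.1 lb

grated parmesan: 10.2 oz; shredded cheddar: 13.0 tbsp; tahini: 260.0 mL; cream cheese: 1.1 lb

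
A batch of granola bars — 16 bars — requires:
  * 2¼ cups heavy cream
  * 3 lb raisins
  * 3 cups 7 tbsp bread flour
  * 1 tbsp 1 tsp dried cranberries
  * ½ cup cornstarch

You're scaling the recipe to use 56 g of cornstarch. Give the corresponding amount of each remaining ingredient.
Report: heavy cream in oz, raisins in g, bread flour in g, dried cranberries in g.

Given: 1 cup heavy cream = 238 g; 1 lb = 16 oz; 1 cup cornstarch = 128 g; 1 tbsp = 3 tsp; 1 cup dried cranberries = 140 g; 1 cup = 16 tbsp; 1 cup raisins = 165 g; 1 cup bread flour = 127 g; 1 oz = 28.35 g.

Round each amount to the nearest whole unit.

The original recipe has 64 g of cornstarch, so the scaling factor is 56 ÷ 64 = 7/8 = 0.875.
heavy cream: 2.25 cup × 7/8 × 238 g/cup ÷ 28.35 g/oz ≈ 17 oz
raisins: 3 lb × 7/8 × 16 oz/lb × 28.35 g/oz ≈ 1191 g
bread flour: (3 cup + 7 tbsp = 3.4375 cup) × 7/8 × 127 g/cup ≈ 382 g
dried cranberries: (1 tbsp + 1 tsp = 4/3 tbsp) × 7/8 ÷ 16 tbsp/cup × 140 g/cup ≈ 10 g

heavy cream: 17 oz; raisins: 1191 g; bread flour: 382 g; dried cranberries: 10 g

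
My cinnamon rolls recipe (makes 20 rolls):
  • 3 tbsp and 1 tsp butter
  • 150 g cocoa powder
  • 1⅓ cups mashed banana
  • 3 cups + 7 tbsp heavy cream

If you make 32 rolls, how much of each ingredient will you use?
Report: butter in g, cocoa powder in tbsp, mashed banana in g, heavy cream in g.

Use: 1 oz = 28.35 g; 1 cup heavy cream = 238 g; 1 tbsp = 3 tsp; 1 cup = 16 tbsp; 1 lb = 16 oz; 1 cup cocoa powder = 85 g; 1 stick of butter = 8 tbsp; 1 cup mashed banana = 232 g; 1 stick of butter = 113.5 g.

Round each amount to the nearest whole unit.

butter: 76 g; cocoa powder: 45 tbsp; mashed banana: 495 g; heavy cream: 1309 g

Scaling factor: 32/20 = 8/5 = 1.6.
butter: (3 tbsp + 1 tsp = 10/3 tbsp) × 8/5 ÷ 8 tbsp/stick × 113.5 g/stick ≈ 76 g
cocoa powder: 150 g × 8/5 ÷ 85 g/cup × 16 tbsp/cup ≈ 45 tbsp
mashed banana: 4/3 cup × 8/5 × 232 g/cup ≈ 495 g
heavy cream: (3 cup + 7 tbsp = 3.4375 cup) × 8/5 × 238 g/cup = 1309 g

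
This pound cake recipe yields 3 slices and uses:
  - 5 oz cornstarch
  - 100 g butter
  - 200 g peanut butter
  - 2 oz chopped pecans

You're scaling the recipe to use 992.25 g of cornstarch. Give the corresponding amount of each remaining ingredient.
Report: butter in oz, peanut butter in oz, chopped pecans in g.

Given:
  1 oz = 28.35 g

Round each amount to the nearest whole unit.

butter: 25 oz; peanut butter: 49 oz; chopped pecans: 397 g

The original recipe has 141.75 g of cornstarch, so the scaling factor is 992.25 ÷ 141.75 = 7.
butter: 100 g × 7 ÷ 28.35 g/oz ≈ 25 oz
peanut butter: 200 g × 7 ÷ 28.35 g/oz ≈ 49 oz
chopped pecans: 2 oz × 7 × 28.35 g/oz ≈ 397 g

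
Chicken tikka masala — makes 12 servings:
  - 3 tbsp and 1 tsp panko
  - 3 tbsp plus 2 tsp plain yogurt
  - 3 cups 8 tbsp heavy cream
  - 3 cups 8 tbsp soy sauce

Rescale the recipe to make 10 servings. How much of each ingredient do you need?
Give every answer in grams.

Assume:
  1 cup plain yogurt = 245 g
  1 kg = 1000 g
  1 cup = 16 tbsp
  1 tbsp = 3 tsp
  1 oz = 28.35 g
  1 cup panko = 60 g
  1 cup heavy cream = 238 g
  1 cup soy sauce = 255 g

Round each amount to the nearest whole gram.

panko: 10 g; plain yogurt: 47 g; heavy cream: 694 g; soy sauce: 744 g

Scaling factor: 10/12 = 5/6.
panko: (3 tbsp + 1 tsp = 10/3 tbsp) × 5/6 ÷ 16 tbsp/cup × 60 g/cup ≈ 10 g
plain yogurt: (3 tbsp + 2 tsp = 11/3 tbsp) × 5/6 ÷ 16 tbsp/cup × 245 g/cup ≈ 47 g
heavy cream: (3 cup + 8 tbsp = 3.5 cup) × 5/6 × 238 g/cup ≈ 694 g
soy sauce: (3 cup + 8 tbsp = 3.5 cup) × 5/6 × 255 g/cup ≈ 744 g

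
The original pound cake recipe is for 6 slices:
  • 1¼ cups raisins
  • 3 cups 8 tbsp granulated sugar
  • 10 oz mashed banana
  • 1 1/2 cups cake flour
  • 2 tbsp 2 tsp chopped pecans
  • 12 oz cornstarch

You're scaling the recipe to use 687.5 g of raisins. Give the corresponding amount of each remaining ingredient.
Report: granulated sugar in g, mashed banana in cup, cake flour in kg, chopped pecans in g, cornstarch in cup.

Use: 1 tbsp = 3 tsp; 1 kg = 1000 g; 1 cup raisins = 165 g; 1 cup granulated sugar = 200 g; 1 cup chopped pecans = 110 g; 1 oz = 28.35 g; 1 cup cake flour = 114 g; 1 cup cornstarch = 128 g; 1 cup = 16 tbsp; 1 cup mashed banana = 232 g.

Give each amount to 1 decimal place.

The original recipe has 206.25 g of raisins, so the scaling factor is 687.5 ÷ 206.25 = 10/3.
granulated sugar: (3 cup + 8 tbsp = 3.5 cup) × 10/3 × 200 g/cup ≈ 2333.3 g
mashed banana: 10 oz × 10/3 × 28.35 g/oz ÷ 232 g/cup ≈ 4.1 cup
cake flour: 1.5 cup × 10/3 × 114 g/cup ÷ 1000 g/kg ≈ 0.6 kg
chopped pecans: (2 tbsp + 2 tsp = 8/3 tbsp) × 10/3 ÷ 16 tbsp/cup × 110 g/cup ≈ 61.1 g
cornstarch: 12 oz × 10/3 × 28.35 g/oz ÷ 128 g/cup ≈ 8.9 cup

granulated sugar: 2333.3 g; mashed banana: 4.1 cup; cake flour: 0.6 kg; chopped pecans: 61.1 g; cornstarch: 8.9 cup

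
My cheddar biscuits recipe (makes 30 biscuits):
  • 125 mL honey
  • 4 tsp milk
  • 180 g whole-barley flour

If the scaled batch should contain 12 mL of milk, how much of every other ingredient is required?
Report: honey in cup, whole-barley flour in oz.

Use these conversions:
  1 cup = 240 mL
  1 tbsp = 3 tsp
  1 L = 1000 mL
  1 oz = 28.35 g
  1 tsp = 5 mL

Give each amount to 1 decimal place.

honey: 0.3 cup; whole-barley flour: 3.8 oz

The original recipe has 20 mL of milk, so the scaling factor is 12 ÷ 20 = 3/5 = 0.6.
honey: 125 mL × 3/5 ÷ 240 mL/cup ≈ 0.3 cup
whole-barley flour: 180 g × 3/5 ÷ 28.35 g/oz ≈ 3.8 oz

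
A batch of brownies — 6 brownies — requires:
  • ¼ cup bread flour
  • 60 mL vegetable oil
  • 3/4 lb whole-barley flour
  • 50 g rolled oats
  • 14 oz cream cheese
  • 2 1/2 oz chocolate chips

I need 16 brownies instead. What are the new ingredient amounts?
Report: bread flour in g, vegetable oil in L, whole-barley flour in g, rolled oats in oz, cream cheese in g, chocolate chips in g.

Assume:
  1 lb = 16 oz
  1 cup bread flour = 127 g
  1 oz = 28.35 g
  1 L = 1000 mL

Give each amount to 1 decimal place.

Scaling factor: 16/6 = 8/3.
bread flour: 0.25 cup × 8/3 × 127 g/cup ≈ 84.7 g
vegetable oil: 60 mL × 8/3 ÷ 1000 mL/L ≈ 0.2 L
whole-barley flour: 0.75 lb × 8/3 × 16 oz/lb × 28.35 g/oz = 907.2 g
rolled oats: 50 g × 8/3 ÷ 28.35 g/oz ≈ 4.7 oz
cream cheese: 14 oz × 8/3 × 28.35 g/oz = 1058.4 g
chocolate chips: 2.5 oz × 8/3 × 28.35 g/oz = 189.0 g

bread flour: 84.7 g; vegetable oil: 0.2 L; whole-barley flour: 907.2 g; rolled oats: 4.7 oz; cream cheese: 1058.4 g; chocolate chips: 189.0 g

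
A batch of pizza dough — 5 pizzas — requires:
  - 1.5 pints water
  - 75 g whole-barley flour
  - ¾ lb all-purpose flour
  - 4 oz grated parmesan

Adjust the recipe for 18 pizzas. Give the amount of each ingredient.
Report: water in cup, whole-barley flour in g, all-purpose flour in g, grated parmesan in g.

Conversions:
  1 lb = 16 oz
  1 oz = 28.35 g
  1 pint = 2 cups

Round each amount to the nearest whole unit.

water: 11 cup; whole-barley flour: 270 g; all-purpose flour: 1225 g; grated parmesan: 408 g

Scaling factor: 18/5 = 3.6.
water: 1.5 pint × 18/5 × 2 cup/pint ≈ 11 cup
whole-barley flour: 75 g × 18/5 = 270 g
all-purpose flour: 0.75 lb × 18/5 × 16 oz/lb × 28.35 g/oz ≈ 1225 g
grated parmesan: 4 oz × 18/5 × 28.35 g/oz ≈ 408 g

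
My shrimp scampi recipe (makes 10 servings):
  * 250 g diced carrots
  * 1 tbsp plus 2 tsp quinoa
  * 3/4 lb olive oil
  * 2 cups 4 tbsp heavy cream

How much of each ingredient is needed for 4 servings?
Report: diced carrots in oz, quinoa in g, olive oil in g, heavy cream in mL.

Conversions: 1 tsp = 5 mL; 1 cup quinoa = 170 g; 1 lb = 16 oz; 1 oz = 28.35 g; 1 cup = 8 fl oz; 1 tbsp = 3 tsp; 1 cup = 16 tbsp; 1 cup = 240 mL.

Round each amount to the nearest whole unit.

diced carrots: 4 oz; quinoa: 7 g; olive oil: 136 g; heavy cream: 216 mL

Scaling factor: 4/10 = 2/5 = 0.4.
diced carrots: 250 g × 2/5 ÷ 28.35 g/oz ≈ 4 oz
quinoa: (1 tbsp + 2 tsp = 5/3 tbsp) × 2/5 ÷ 16 tbsp/cup × 170 g/cup ≈ 7 g
olive oil: 0.75 lb × 2/5 × 16 oz/lb × 28.35 g/oz ≈ 136 g
heavy cream: (2 cup + 4 tbsp = 2.25 cup) × 2/5 × 240 mL/cup = 216 mL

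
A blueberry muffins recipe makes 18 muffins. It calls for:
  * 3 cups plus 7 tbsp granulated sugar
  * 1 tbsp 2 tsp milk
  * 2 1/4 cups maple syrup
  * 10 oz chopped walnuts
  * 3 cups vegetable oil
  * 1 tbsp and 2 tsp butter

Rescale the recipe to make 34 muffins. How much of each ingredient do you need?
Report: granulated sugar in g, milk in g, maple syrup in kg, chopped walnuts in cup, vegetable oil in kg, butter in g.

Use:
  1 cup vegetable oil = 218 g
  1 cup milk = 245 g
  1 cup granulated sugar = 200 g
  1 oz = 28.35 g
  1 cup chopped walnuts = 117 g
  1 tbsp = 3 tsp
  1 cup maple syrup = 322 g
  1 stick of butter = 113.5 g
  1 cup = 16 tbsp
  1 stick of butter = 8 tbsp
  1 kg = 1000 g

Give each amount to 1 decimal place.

Scaling factor: 34/18 = 17/9.
granulated sugar: (3 cup + 7 tbsp = 3.4375 cup) × 17/9 × 200 g/cup ≈ 1298.6 g
milk: (1 tbsp + 2 tsp = 5/3 tbsp) × 17/9 ÷ 16 tbsp/cup × 245 g/cup ≈ 48.2 g
maple syrup: 2.25 cup × 17/9 × 322 g/cup ÷ 1000 g/kg ≈ 1.4 kg
chopped walnuts: 10 oz × 17/9 × 28.35 g/oz ÷ 117 g/cup ≈ 4.6 cup
vegetable oil: 3 cup × 17/9 × 218 g/cup ÷ 1000 g/kg ≈ 1.2 kg
butter: (1 tbsp + 2 tsp = 5/3 tbsp) × 17/9 ÷ 8 tbsp/stick × 113.5 g/stick ≈ 44.7 g

granulated sugar: 1298.6 g; milk: 48.2 g; maple syrup: 1.4 kg; chopped walnuts: 4.6 cup; vegetable oil: 1.2 kg; butter: 44.7 g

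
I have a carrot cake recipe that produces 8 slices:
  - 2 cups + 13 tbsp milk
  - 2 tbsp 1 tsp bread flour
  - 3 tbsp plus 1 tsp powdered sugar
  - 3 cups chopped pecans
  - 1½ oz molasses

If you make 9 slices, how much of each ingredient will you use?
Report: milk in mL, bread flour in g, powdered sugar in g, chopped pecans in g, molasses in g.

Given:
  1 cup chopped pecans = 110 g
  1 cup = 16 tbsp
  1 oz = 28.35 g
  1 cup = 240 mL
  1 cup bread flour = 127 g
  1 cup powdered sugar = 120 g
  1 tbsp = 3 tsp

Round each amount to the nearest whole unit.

milk: 759 mL; bread flour: 21 g; powdered sugar: 28 g; chopped pecans: 371 g; molasses: 48 g

Scaling factor: 9/8 = 1.125.
milk: (2 cup + 13 tbsp = 2.8125 cup) × 9/8 × 240 mL/cup ≈ 759 mL
bread flour: (2 tbsp + 1 tsp = 7/3 tbsp) × 9/8 ÷ 16 tbsp/cup × 127 g/cup ≈ 21 g
powdered sugar: (3 tbsp + 1 tsp = 10/3 tbsp) × 9/8 ÷ 16 tbsp/cup × 120 g/cup ≈ 28 g
chopped pecans: 3 cup × 9/8 × 110 g/cup ≈ 371 g
molasses: 1.5 oz × 9/8 × 28.35 g/oz ≈ 48 g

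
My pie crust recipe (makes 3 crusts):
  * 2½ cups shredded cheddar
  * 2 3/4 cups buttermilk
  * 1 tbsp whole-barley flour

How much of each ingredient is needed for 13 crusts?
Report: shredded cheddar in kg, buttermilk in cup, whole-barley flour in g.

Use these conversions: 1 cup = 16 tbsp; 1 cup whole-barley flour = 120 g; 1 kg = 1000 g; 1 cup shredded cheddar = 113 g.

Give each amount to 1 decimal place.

Scaling factor: 13/3.
shredded cheddar: 2.5 cup × 13/3 × 113 g/cup ÷ 1000 g/kg ≈ 1.2 kg
buttermilk: 2.75 cup × 13/3 ≈ 11.9 cup
whole-barley flour: 1 tbsp × 13/3 ÷ 16 tbsp/cup × 120 g/cup = 32.5 g

shredded cheddar: 1.2 kg; buttermilk: 11.9 cup; whole-barley flour: 32.5 g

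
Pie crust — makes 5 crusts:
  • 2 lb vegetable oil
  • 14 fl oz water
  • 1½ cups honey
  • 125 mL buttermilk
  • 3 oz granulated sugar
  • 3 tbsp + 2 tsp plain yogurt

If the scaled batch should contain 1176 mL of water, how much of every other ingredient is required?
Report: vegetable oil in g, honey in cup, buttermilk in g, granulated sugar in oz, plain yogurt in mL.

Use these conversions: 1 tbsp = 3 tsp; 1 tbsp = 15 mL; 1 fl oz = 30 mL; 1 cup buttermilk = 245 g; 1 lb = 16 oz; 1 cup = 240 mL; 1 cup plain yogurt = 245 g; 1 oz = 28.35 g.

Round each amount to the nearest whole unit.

vegetable oil: 2540 g; honey: 4 cup; buttermilk: 357 g; granulated sugar: 8 oz; plain yogurt: 154 mL

The original recipe has 420 mL of water, so the scaling factor is 1176 ÷ 420 = 14/5 = 2.8.
vegetable oil: 2 lb × 14/5 × 16 oz/lb × 28.35 g/oz ≈ 2540 g
honey: 1.5 cup × 14/5 ≈ 4 cup
buttermilk: 125 mL × 14/5 ÷ 240 mL/cup × 245 g/cup ≈ 357 g
granulated sugar: 3 oz × 14/5 ≈ 8 oz
plain yogurt: (3 tbsp + 2 tsp = 11/3 tbsp) × 14/5 × 15 mL/tbsp = 154 mL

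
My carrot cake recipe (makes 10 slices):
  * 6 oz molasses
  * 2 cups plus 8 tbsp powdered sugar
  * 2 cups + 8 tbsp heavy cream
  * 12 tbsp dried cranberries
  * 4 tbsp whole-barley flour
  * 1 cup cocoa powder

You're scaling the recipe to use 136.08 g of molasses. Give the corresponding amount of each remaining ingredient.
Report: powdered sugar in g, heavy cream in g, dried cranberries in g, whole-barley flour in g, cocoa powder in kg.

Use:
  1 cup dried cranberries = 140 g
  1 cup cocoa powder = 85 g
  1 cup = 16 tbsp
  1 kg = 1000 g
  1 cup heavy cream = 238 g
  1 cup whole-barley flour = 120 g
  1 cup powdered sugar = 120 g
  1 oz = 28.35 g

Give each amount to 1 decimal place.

powdered sugar: 240.0 g; heavy cream: 476.0 g; dried cranberries: 84.0 g; whole-barley flour: 24.0 g; cocoa powder: 0.1 kg

The original recipe has 170.1 g of molasses, so the scaling factor is 136.08 ÷ 170.1 = 4/5 = 0.8.
powdered sugar: (2 cup + 8 tbsp = 2.5 cup) × 4/5 × 120 g/cup = 240.0 g
heavy cream: (2 cup + 8 tbsp = 2.5 cup) × 4/5 × 238 g/cup = 476.0 g
dried cranberries: 12 tbsp × 4/5 ÷ 16 tbsp/cup × 140 g/cup = 84.0 g
whole-barley flour: 4 tbsp × 4/5 ÷ 16 tbsp/cup × 120 g/cup = 24.0 g
cocoa powder: 1 cup × 4/5 × 85 g/cup ÷ 1000 g/kg ≈ 0.1 kg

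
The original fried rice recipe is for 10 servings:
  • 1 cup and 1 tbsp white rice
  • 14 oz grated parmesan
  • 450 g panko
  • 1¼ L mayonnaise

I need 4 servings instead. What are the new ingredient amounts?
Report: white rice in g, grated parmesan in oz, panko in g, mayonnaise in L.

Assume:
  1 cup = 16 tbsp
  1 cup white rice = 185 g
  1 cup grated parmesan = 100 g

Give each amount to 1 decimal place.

Scaling factor: 4/10 = 2/5 = 0.4.
white rice: (1 cup + 1 tbsp = 1.0625 cup) × 2/5 × 185 g/cup ≈ 78.6 g
grated parmesan: 14 oz × 2/5 = 5.6 oz
panko: 450 g × 2/5 = 180.0 g
mayonnaise: 1.25 L × 2/5 = 0.5 L

white rice: 78.6 g; grated parmesan: 5.6 oz; panko: 180.0 g; mayonnaise: 0.5 L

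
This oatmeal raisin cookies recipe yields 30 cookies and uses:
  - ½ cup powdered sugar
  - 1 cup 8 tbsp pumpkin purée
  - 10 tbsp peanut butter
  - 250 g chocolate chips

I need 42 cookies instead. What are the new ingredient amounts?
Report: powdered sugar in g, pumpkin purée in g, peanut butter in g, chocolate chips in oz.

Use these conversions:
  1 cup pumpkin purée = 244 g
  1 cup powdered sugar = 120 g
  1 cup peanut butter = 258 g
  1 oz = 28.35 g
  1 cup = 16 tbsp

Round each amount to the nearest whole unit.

powdered sugar: 84 g; pumpkin purée: 512 g; peanut butter: 226 g; chocolate chips: 12 oz

Scaling factor: 42/30 = 7/5 = 1.4.
powdered sugar: 0.5 cup × 7/5 × 120 g/cup = 84 g
pumpkin purée: (1 cup + 8 tbsp = 1.5 cup) × 7/5 × 244 g/cup ≈ 512 g
peanut butter: 10 tbsp × 7/5 ÷ 16 tbsp/cup × 258 g/cup ≈ 226 g
chocolate chips: 250 g × 7/5 ÷ 28.35 g/oz ≈ 12 oz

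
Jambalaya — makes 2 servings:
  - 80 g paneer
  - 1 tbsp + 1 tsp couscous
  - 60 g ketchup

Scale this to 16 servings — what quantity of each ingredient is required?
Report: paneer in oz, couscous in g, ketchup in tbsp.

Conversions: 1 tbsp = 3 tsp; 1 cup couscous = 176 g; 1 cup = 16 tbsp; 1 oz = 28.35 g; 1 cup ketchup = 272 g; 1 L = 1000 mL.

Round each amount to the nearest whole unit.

Scaling factor: 16/2 = 8.
paneer: 80 g × 8 ÷ 28.35 g/oz ≈ 23 oz
couscous: (1 tbsp + 1 tsp = 4/3 tbsp) × 8 ÷ 16 tbsp/cup × 176 g/cup ≈ 117 g
ketchup: 60 g × 8 ÷ 272 g/cup × 16 tbsp/cup ≈ 28 tbsp

paneer: 23 oz; couscous: 117 g; ketchup: 28 tbsp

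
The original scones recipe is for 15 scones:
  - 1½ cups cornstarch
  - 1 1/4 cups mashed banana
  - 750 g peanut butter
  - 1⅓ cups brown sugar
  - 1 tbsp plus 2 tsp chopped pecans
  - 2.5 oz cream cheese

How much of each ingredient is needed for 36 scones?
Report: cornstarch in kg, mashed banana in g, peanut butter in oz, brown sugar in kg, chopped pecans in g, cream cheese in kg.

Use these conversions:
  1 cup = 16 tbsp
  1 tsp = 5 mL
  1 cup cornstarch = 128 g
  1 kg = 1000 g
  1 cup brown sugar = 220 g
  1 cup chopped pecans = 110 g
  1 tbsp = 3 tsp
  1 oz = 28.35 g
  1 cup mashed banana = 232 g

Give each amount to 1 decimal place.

Scaling factor: 36/15 = 12/5 = 2.4.
cornstarch: 1.5 cup × 12/5 × 128 g/cup ÷ 1000 g/kg ≈ 0.5 kg
mashed banana: 1.25 cup × 12/5 × 232 g/cup = 696.0 g
peanut butter: 750 g × 12/5 ÷ 28.35 g/oz ≈ 63.5 oz
brown sugar: 4/3 cup × 12/5 × 220 g/cup ÷ 1000 g/kg ≈ 0.7 kg
chopped pecans: (1 tbsp + 2 tsp = 5/3 tbsp) × 12/5 ÷ 16 tbsp/cup × 110 g/cup = 27.5 g
cream cheese: 2.5 oz × 12/5 × 28.35 g/oz ÷ 1000 g/kg ≈ 0.2 kg

cornstarch: 0.5 kg; mashed banana: 696.0 g; peanut butter: 63.5 oz; brown sugar: 0.7 kg; chopped pecans: 27.5 g; cream cheese: 0.2 kg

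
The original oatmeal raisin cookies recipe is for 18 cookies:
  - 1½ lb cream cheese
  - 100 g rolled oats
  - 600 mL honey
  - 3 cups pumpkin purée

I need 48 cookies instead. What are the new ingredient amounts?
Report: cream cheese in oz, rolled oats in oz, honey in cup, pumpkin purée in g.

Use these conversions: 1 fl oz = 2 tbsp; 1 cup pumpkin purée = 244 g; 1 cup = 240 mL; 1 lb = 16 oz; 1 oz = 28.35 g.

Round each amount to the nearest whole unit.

cream cheese: 64 oz; rolled oats: 9 oz; honey: 7 cup; pumpkin purée: 1952 g

Scaling factor: 48/18 = 8/3.
cream cheese: 1.5 lb × 8/3 × 16 oz/lb = 64 oz
rolled oats: 100 g × 8/3 ÷ 28.35 g/oz ≈ 9 oz
honey: 600 mL × 8/3 ÷ 240 mL/cup ≈ 7 cup
pumpkin purée: 3 cup × 8/3 × 244 g/cup = 1952 g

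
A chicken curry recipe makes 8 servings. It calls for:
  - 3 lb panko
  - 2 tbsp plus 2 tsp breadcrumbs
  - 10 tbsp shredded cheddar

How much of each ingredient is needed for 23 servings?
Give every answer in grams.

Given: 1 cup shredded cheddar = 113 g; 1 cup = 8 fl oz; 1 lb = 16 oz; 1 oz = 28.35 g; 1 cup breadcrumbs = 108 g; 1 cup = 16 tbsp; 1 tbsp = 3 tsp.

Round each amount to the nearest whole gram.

Scaling factor: 23/8 = 2.875.
panko: 3 lb × 23/8 × 16 oz/lb × 28.35 g/oz ≈ 3912 g
breadcrumbs: (2 tbsp + 2 tsp = 8/3 tbsp) × 23/8 ÷ 16 tbsp/cup × 108 g/cup ≈ 52 g
shredded cheddar: 10 tbsp × 23/8 ÷ 16 tbsp/cup × 113 g/cup ≈ 203 g

panko: 3912 g; breadcrumbs: 52 g; shredded cheddar: 203 g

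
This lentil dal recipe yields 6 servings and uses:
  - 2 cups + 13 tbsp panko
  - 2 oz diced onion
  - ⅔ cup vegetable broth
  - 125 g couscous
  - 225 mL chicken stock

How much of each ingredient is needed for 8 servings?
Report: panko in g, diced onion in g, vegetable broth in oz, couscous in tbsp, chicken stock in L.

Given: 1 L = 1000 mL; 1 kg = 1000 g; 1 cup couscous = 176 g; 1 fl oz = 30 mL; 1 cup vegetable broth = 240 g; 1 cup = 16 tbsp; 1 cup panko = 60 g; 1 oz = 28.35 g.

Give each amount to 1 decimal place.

Scaling factor: 8/6 = 4/3.
panko: (2 cup + 13 tbsp = 2.8125 cup) × 4/3 × 60 g/cup = 225.0 g
diced onion: 2 oz × 4/3 × 28.35 g/oz = 75.6 g
vegetable broth: 2/3 cup × 4/3 × 240 g/cup ÷ 28.35 g/oz ≈ 7.5 oz
couscous: 125 g × 4/3 ÷ 176 g/cup × 16 tbsp/cup ≈ 15.2 tbsp
chicken stock: 225 mL × 4/3 ÷ 1000 mL/L = 0.3 L

panko: 225.0 g; diced onion: 75.6 g; vegetable broth: 7.5 oz; couscous: 15.2 tbsp; chicken stock: 0.3 L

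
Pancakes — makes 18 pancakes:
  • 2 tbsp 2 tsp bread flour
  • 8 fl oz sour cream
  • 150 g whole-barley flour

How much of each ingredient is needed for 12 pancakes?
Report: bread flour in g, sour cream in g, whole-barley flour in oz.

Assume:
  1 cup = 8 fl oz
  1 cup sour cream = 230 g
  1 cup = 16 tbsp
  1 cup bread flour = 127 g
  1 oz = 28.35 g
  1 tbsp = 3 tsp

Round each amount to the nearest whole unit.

bread flour: 14 g; sour cream: 153 g; whole-barley flour: 4 oz

Scaling factor: 12/18 = 2/3.
bread flour: (2 tbsp + 2 tsp = 8/3 tbsp) × 2/3 ÷ 16 tbsp/cup × 127 g/cup ≈ 14 g
sour cream: 8 fl oz × 2/3 ÷ 8 fl oz/cup × 230 g/cup ≈ 153 g
whole-barley flour: 150 g × 2/3 ÷ 28.35 g/oz ≈ 4 oz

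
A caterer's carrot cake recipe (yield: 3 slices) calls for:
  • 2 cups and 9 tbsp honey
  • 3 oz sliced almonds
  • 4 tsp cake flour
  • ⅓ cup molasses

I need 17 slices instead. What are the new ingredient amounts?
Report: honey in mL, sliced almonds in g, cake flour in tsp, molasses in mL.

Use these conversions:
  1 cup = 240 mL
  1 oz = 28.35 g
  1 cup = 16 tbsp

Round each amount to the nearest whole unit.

Scaling factor: 17/3.
honey: (2 cup + 9 tbsp = 2.5625 cup) × 17/3 × 240 mL/cup = 3485 mL
sliced almonds: 3 oz × 17/3 × 28.35 g/oz ≈ 482 g
cake flour: 4 tsp × 17/3 ≈ 23 tsp
molasses: 1/3 cup × 17/3 × 240 mL/cup ≈ 453 mL

honey: 3485 mL; sliced almonds: 482 g; cake flour: 23 tsp; molasses: 453 mL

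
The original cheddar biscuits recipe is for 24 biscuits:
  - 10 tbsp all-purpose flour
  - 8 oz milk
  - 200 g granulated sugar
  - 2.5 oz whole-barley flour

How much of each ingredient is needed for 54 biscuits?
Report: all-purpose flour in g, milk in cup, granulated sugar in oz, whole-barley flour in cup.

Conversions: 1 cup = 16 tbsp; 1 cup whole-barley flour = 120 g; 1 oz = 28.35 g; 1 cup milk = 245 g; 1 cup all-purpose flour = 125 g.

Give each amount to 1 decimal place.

all-purpose flour: 175.8 g; milk: 2.1 cup; granulated sugar: 15.9 oz; whole-barley flour: 1.3 cup

Scaling factor: 54/24 = 9/4 = 2.25.
all-purpose flour: 10 tbsp × 9/4 ÷ 16 tbsp/cup × 125 g/cup ≈ 175.8 g
milk: 8 oz × 9/4 × 28.35 g/oz ÷ 245 g/cup ≈ 2.1 cup
granulated sugar: 200 g × 9/4 ÷ 28.35 g/oz ≈ 15.9 oz
whole-barley flour: 2.5 oz × 9/4 × 28.35 g/oz ÷ 120 g/cup ≈ 1.3 cup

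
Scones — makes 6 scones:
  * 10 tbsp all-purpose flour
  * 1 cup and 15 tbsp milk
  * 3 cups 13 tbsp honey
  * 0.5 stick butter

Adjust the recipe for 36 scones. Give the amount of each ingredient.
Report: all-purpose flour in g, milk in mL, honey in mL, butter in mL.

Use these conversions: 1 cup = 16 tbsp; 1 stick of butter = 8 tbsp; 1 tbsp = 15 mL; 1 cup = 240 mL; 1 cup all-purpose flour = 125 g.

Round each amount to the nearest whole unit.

Scaling factor: 36/6 = 6.
all-purpose flour: 10 tbsp × 6 ÷ 16 tbsp/cup × 125 g/cup ≈ 469 g
milk: (1 cup + 15 tbsp = 1.9375 cup) × 6 × 240 mL/cup = 2790 mL
honey: (3 cup + 13 tbsp = 3.8125 cup) × 6 × 240 mL/cup = 5490 mL
butter: 0.5 stick × 6 × 8 tbsp/stick × 15 mL/tbsp = 360 mL

all-purpose flour: 469 g; milk: 2790 mL; honey: 5490 mL; butter: 360 mL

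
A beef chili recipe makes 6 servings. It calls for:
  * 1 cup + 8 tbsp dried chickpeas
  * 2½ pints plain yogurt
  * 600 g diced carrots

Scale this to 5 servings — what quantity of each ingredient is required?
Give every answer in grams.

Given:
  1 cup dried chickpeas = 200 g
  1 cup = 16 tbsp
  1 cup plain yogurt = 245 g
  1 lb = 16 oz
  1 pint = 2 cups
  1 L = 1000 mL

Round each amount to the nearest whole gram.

Scaling factor: 5/6.
dried chickpeas: (1 cup + 8 tbsp = 1.5 cup) × 5/6 × 200 g/cup = 250 g
plain yogurt: 2.5 pint × 5/6 × 2 cup/pint × 245 g/cup ≈ 1021 g
diced carrots: 600 g × 5/6 = 500 g

dried chickpeas: 250 g; plain yogurt: 1021 g; diced carrots: 500 g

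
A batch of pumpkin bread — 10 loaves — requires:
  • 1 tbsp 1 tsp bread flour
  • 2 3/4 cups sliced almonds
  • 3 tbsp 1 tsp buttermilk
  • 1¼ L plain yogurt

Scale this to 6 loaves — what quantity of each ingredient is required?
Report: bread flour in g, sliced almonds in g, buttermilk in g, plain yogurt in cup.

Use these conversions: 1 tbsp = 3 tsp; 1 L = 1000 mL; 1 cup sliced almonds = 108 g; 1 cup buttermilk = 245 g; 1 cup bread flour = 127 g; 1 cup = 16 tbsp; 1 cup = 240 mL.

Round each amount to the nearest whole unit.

Scaling factor: 6/10 = 3/5 = 0.6.
bread flour: (1 tbsp + 1 tsp = 4/3 tbsp) × 3/5 ÷ 16 tbsp/cup × 127 g/cup ≈ 6 g
sliced almonds: 2.75 cup × 3/5 × 108 g/cup ≈ 178 g
buttermilk: (3 tbsp + 1 tsp = 10/3 tbsp) × 3/5 ÷ 16 tbsp/cup × 245 g/cup ≈ 31 g
plain yogurt: 1.25 L × 3/5 × 1000 mL/L ÷ 240 mL/cup ≈ 3 cup

bread flour: 6 g; sliced almonds: 178 g; buttermilk: 31 g; plain yogurt: 3 cup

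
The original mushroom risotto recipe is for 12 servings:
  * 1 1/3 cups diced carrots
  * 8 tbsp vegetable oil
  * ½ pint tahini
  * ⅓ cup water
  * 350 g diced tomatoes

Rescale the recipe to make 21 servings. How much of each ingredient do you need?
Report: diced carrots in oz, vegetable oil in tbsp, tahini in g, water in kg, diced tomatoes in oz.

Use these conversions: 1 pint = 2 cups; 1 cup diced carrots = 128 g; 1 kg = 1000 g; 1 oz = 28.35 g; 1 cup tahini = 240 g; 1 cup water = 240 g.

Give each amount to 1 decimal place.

diced carrots: 10.5 oz; vegetable oil: 14.0 tbsp; tahini: 420.0 g; water: 0.1 kg; diced tomatoes: 21.6 oz

Scaling factor: 21/12 = 7/4 = 1.75.
diced carrots: 4/3 cup × 7/4 × 128 g/cup ÷ 28.35 g/oz ≈ 10.5 oz
vegetable oil: 8 tbsp × 7/4 = 14.0 tbsp
tahini: 0.5 pint × 7/4 × 2 cup/pint × 240 g/cup = 420.0 g
water: 1/3 cup × 7/4 × 240 g/cup ÷ 1000 g/kg ≈ 0.1 kg
diced tomatoes: 350 g × 7/4 ÷ 28.35 g/oz ≈ 21.6 oz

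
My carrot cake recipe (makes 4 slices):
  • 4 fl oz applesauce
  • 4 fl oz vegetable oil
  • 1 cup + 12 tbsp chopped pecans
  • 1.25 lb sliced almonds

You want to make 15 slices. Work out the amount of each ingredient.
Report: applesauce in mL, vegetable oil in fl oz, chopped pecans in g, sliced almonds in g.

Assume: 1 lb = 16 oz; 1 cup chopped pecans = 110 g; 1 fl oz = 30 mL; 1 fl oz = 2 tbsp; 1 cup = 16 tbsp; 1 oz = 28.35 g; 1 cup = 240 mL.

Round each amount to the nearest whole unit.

applesauce: 450 mL; vegetable oil: 15 fl oz; chopped pecans: 722 g; sliced almonds: 2126 g

Scaling factor: 15/4 = 3.75.
applesauce: 4 fl oz × 15/4 × 30 mL/fl oz = 450 mL
vegetable oil: 4 fl oz × 15/4 = 15 fl oz
chopped pecans: (1 cup + 12 tbsp = 1.75 cup) × 15/4 × 110 g/cup ≈ 722 g
sliced almonds: 1.25 lb × 15/4 × 16 oz/lb × 28.35 g/oz ≈ 2126 g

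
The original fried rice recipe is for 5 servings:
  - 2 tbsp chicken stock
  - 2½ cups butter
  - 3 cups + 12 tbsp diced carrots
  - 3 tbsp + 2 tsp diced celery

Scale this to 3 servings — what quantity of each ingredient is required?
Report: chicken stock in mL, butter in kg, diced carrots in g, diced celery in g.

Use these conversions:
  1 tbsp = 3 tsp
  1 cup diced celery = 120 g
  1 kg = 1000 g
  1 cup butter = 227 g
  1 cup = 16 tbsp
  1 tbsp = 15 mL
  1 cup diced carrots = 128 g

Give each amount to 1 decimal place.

chicken stock: 18.0 mL; butter: 0.3 kg; diced carrots: 288.0 g; diced celery: 16.5 g

Scaling factor: 3/5 = 0.6.
chicken stock: 2 tbsp × 3/5 × 15 mL/tbsp = 18.0 mL
butter: 2.5 cup × 3/5 × 227 g/cup ÷ 1000 g/kg ≈ 0.3 kg
diced carrots: (3 cup + 12 tbsp = 3.75 cup) × 3/5 × 128 g/cup = 288.0 g
diced celery: (3 tbsp + 2 tsp = 11/3 tbsp) × 3/5 ÷ 16 tbsp/cup × 120 g/cup = 16.5 g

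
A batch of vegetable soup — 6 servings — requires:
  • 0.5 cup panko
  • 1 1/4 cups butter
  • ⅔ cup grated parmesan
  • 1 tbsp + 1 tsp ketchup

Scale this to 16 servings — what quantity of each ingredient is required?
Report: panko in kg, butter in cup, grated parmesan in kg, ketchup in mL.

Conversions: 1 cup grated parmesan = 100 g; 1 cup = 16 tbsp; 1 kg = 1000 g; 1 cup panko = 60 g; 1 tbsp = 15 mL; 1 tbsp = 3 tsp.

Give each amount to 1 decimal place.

Scaling factor: 16/6 = 8/3.
panko: 0.5 cup × 8/3 × 60 g/cup ÷ 1000 g/kg ≈ 0.1 kg
butter: 1.25 cup × 8/3 ≈ 3.3 cup
grated parmesan: 2/3 cup × 8/3 × 100 g/cup ÷ 1000 g/kg ≈ 0.2 kg
ketchup: (1 tbsp + 1 tsp = 4/3 tbsp) × 8/3 × 15 mL/tbsp ≈ 53.3 mL

panko: 0.1 kg; butter: 3.3 cup; grated parmesan: 0.2 kg; ketchup: 53.3 mL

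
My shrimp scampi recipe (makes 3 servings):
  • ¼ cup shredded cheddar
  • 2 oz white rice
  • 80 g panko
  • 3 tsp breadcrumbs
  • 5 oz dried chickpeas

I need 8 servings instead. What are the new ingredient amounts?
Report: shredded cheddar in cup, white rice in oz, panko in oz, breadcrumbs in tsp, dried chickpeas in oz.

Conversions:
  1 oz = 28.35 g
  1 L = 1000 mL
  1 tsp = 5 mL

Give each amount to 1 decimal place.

shredded cheddar: 0.7 cup; white rice: 5.3 oz; panko: 7.5 oz; breadcrumbs: 8.0 tsp; dried chickpeas: 13.3 oz

Scaling factor: 8/3.
shredded cheddar: 0.25 cup × 8/3 ≈ 0.7 cup
white rice: 2 oz × 8/3 ≈ 5.3 oz
panko: 80 g × 8/3 ÷ 28.35 g/oz ≈ 7.5 oz
breadcrumbs: 3 tsp × 8/3 = 8.0 tsp
dried chickpeas: 5 oz × 8/3 ≈ 13.3 oz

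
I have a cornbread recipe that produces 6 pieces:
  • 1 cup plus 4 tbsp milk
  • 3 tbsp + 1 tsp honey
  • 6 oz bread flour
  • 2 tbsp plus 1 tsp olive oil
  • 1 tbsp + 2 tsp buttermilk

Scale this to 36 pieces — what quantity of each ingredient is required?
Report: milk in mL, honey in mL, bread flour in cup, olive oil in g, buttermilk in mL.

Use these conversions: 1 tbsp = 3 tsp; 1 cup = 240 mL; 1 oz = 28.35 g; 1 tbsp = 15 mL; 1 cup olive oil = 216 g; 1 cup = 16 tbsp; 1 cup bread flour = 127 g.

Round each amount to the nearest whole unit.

milk: 1800 mL; honey: 300 mL; bread flour: 8 cup; olive oil: 189 g; buttermilk: 150 mL

Scaling factor: 36/6 = 6.
milk: (1 cup + 4 tbsp = 1.25 cup) × 6 × 240 mL/cup = 1800 mL
honey: (3 tbsp + 1 tsp = 10/3 tbsp) × 6 × 15 mL/tbsp = 300 mL
bread flour: 6 oz × 6 × 28.35 g/oz ÷ 127 g/cup ≈ 8 cup
olive oil: (2 tbsp + 1 tsp = 7/3 tbsp) × 6 ÷ 16 tbsp/cup × 216 g/cup = 189 g
buttermilk: (1 tbsp + 2 tsp = 5/3 tbsp) × 6 × 15 mL/tbsp = 150 mL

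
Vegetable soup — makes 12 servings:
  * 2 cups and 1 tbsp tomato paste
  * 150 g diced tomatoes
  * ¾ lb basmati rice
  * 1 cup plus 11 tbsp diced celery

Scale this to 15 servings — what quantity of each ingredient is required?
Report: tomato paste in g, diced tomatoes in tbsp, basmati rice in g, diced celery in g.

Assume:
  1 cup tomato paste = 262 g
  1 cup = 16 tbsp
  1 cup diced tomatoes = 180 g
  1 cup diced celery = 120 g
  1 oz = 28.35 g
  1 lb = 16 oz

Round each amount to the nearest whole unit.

Scaling factor: 15/12 = 5/4 = 1.25.
tomato paste: (2 cup + 1 tbsp = 2.0625 cup) × 5/4 × 262 g/cup ≈ 675 g
diced tomatoes: 150 g × 5/4 ÷ 180 g/cup × 16 tbsp/cup ≈ 17 tbsp
basmati rice: 0.75 lb × 5/4 × 16 oz/lb × 28.35 g/oz ≈ 425 g
diced celery: (1 cup + 11 tbsp = 1.6875 cup) × 5/4 × 120 g/cup ≈ 253 g

tomato paste: 675 g; diced tomatoes: 17 tbsp; basmati rice: 425 g; diced celery: 253 g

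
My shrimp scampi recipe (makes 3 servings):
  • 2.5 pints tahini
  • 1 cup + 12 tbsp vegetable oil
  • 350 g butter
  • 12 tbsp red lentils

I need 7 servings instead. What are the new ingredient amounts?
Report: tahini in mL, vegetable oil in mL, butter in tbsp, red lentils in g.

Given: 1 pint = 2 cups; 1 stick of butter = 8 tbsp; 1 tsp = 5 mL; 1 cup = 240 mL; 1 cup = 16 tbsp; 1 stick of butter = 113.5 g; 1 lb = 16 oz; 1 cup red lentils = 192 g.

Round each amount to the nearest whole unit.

Scaling factor: 7/3.
tahini: 2.5 pint × 7/3 × 2 cup/pint × 240 mL/cup = 2800 mL
vegetable oil: (1 cup + 12 tbsp = 1.75 cup) × 7/3 × 240 mL/cup = 980 mL
butter: 350 g × 7/3 ÷ 113.5 g/stick × 8 tbsp/stick ≈ 58 tbsp
red lentils: 12 tbsp × 7/3 ÷ 16 tbsp/cup × 192 g/cup = 336 g

tahini: 2800 mL; vegetable oil: 980 mL; butter: 58 tbsp; red lentils: 336 g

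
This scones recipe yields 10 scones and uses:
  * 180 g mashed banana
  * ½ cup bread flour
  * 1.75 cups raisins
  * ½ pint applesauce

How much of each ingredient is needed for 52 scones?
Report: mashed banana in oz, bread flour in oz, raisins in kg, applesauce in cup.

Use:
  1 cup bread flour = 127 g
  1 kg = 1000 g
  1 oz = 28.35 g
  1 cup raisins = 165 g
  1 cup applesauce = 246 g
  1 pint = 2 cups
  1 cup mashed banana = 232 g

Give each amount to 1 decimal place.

mashed banana: 33.0 oz; bread flour: 11.6 oz; raisins: 1.5 kg; applesauce: 5.2 cup

Scaling factor: 52/10 = 26/5 = 5.2.
mashed banana: 180 g × 26/5 ÷ 28.35 g/oz ≈ 33.0 oz
bread flour: 0.5 cup × 26/5 × 127 g/cup ÷ 28.35 g/oz ≈ 11.6 oz
raisins: 1.75 cup × 26/5 × 165 g/cup ÷ 1000 g/kg ≈ 1.5 kg
applesauce: 0.5 pint × 26/5 × 2 cup/pint = 5.2 cup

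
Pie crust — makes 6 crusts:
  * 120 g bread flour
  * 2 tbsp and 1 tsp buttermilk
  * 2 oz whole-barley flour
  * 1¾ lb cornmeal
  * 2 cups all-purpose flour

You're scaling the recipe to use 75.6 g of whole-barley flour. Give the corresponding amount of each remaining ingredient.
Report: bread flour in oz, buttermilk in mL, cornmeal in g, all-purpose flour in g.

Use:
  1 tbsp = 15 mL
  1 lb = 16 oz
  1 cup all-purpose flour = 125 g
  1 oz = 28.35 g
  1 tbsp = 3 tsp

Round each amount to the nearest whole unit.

The original recipe has 56.7 g of whole-barley flour, so the scaling factor is 75.6 ÷ 56.7 = 4/3.
bread flour: 120 g × 4/3 ÷ 28.35 g/oz ≈ 6 oz
buttermilk: (2 tbsp + 1 tsp = 7/3 tbsp) × 4/3 × 15 mL/tbsp ≈ 47 mL
cornmeal: 1.75 lb × 4/3 × 16 oz/lb × 28.35 g/oz ≈ 1058 g
all-purpose flour: 2 cup × 4/3 × 125 g/cup ≈ 333 g

bread flour: 6 oz; buttermilk: 47 mL; cornmeal: 1058 g; all-purpose flour: 333 g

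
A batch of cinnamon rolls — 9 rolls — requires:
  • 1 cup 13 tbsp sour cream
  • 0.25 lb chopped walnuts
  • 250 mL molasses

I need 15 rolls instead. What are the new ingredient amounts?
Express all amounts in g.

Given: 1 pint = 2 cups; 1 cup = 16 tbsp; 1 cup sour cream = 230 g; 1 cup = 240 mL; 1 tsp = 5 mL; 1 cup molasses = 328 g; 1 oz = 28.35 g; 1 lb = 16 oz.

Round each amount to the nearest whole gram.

Scaling factor: 15/9 = 5/3.
sour cream: (1 cup + 13 tbsp = 1.8125 cup) × 5/3 × 230 g/cup ≈ 695 g
chopped walnuts: 0.25 lb × 5/3 × 16 oz/lb × 28.35 g/oz = 189 g
molasses: 250 mL × 5/3 ÷ 240 mL/cup × 328 g/cup ≈ 569 g

sour cream: 695 g; chopped walnuts: 189 g; molasses: 569 g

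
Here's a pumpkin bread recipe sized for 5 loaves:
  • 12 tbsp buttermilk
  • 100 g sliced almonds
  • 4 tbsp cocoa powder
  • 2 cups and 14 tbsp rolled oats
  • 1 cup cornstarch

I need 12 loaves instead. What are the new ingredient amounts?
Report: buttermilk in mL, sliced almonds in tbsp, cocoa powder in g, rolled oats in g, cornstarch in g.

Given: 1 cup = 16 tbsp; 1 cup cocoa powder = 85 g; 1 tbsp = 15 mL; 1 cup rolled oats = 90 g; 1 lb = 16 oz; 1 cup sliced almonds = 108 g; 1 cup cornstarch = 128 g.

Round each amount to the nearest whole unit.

buttermilk: 432 mL; sliced almonds: 36 tbsp; cocoa powder: 51 g; rolled oats: 621 g; cornstarch: 307 g

Scaling factor: 12/5 = 2.4.
buttermilk: 12 tbsp × 12/5 × 15 mL/tbsp = 432 mL
sliced almonds: 100 g × 12/5 ÷ 108 g/cup × 16 tbsp/cup ≈ 36 tbsp
cocoa powder: 4 tbsp × 12/5 ÷ 16 tbsp/cup × 85 g/cup = 51 g
rolled oats: (2 cup + 14 tbsp = 2.875 cup) × 12/5 × 90 g/cup = 621 g
cornstarch: 1 cup × 12/5 × 128 g/cup ≈ 307 g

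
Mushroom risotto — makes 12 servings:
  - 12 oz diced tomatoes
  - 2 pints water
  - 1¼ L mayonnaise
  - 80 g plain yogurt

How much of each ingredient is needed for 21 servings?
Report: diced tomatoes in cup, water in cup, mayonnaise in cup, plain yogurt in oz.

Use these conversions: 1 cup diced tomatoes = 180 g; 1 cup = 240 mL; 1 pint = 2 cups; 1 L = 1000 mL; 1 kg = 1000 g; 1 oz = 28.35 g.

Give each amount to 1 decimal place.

diced tomatoes: 3.3 cup; water: 7.0 cup; mayonnaise: 9.1 cup; plain yogurt: 4.9 oz

Scaling factor: 21/12 = 7/4 = 1.75.
diced tomatoes: 12 oz × 7/4 × 28.35 g/oz ÷ 180 g/cup ≈ 3.3 cup
water: 2 pint × 7/4 × 2 cup/pint = 7.0 cup
mayonnaise: 1.25 L × 7/4 × 1000 mL/L ÷ 240 mL/cup ≈ 9.1 cup
plain yogurt: 80 g × 7/4 ÷ 28.35 g/oz ≈ 4.9 oz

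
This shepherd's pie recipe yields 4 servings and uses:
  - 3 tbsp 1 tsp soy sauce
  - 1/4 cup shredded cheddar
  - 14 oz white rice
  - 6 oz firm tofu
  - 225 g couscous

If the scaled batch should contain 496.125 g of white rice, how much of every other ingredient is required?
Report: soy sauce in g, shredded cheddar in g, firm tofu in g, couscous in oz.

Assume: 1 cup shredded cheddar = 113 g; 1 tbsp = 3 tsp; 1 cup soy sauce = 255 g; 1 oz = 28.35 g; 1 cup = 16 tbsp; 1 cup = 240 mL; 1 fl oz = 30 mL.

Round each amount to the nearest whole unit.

The original recipe has 396.9 g of white rice, so the scaling factor is 496.125 ÷ 396.9 = 5/4 = 1.25.
soy sauce: (3 tbsp + 1 tsp = 10/3 tbsp) × 5/4 ÷ 16 tbsp/cup × 255 g/cup ≈ 66 g
shredded cheddar: 0.25 cup × 5/4 × 113 g/cup ≈ 35 g
firm tofu: 6 oz × 5/4 × 28.35 g/oz ≈ 213 g
couscous: 225 g × 5/4 ÷ 28.35 g/oz ≈ 10 oz

soy sauce: 66 g; shredded cheddar: 35 g; firm tofu: 213 g; couscous: 10 oz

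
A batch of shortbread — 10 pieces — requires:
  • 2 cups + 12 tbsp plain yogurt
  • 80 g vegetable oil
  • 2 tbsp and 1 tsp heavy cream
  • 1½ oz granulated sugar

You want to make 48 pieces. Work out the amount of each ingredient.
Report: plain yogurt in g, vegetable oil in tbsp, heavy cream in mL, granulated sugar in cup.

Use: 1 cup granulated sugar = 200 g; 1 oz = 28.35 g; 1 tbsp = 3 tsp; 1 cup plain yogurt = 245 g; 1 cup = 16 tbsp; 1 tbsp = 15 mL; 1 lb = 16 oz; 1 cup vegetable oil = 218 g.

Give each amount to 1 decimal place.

Scaling factor: 48/10 = 24/5 = 4.8.
plain yogurt: (2 cup + 12 tbsp = 2.75 cup) × 24/5 × 245 g/cup = 3234.0 g
vegetable oil: 80 g × 24/5 ÷ 218 g/cup × 16 tbsp/cup ≈ 28.2 tbsp
heavy cream: (2 tbsp + 1 tsp = 7/3 tbsp) × 24/5 × 15 mL/tbsp = 168.0 mL
granulated sugar: 1.5 oz × 24/5 × 28.35 g/oz ÷ 200 g/cup ≈ 1.0 cup

plain yogurt: 3234.0 g; vegetable oil: 28.2 tbsp; heavy cream: 168.0 mL; granulated sugar: 1.0 cup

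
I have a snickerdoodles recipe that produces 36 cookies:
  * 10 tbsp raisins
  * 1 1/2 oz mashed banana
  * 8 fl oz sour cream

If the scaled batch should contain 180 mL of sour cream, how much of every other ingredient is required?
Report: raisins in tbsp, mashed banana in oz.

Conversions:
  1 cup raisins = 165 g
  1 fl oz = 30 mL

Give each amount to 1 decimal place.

raisins: 7.5 tbsp; mashed banana: 1.1 oz

The original recipe has 240 mL of sour cream, so the scaling factor is 180 ÷ 240 = 3/4 = 0.75.
raisins: 10 tbsp × 3/4 = 7.5 tbsp
mashed banana: 1.5 oz × 3/4 ≈ 1.1 oz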